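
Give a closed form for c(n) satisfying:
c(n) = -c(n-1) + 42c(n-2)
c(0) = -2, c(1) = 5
Characteristic equation: x² + x - 42 = 0, which factors as (x - (-7))(x - (6)) = 0.
Roots r₁ = -7, r₂ = 6 (distinct).
General solution: c(n) = A·(-7)^n + B·(6)^n.
From c(0) = -2: A + B = -2.
From c(1) = 5: -7A + 6B = 5.
Solving: A = - \frac{17}{13}, B = - \frac{9}{13}.
So c(n) = - \frac{17 \left(-7\right)^{n}}{13} - \frac{9 \cdot 6^{n}}{13}.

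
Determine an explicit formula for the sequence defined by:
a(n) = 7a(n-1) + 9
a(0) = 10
First-order linear non-homogeneous.
Homogeneous solution: a_h(n) = A·(7)^n.
Try constant particular solution a_p = K: K = 7K + 9 ⇒ K = - \frac{3}{2}.
General: a(n) = A·(7)^n - \frac{3}{2}.
Apply a(0) = 10: A - \frac{3}{2} = 10 ⇒ A = \frac{23}{2}.
So a(n) = \frac{23 \cdot 7^{n}}{2} - \frac{3}{2}.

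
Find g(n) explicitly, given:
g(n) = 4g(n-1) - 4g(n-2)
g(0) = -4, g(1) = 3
Characteristic equation: x² - 4x + 4 = 0, which is (x - (2))².
Repeated root r = 2.
General solution: g(n) = (A + Bn)·(2)^n.
From g(0) = -4: A = -4.
From g(1) = 3: (A + B)·(2) = 3 ⇒ B = \frac{11}{2}.
So g(n) = \left(\frac{11 n}{2} - 4\right) \cdot (2)^n.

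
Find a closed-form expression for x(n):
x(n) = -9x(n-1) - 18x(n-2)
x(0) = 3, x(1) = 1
Characteristic equation: x² + 9x + 18 = 0, which factors as (x - (-3))(x - (-6)) = 0.
Roots r₁ = -3, r₂ = -6 (distinct).
General solution: x(n) = A·(-3)^n + B·(-6)^n.
From x(0) = 3: A + B = 3.
From x(1) = 1: -3A - 6B = 1.
Solving: A = \frac{19}{3}, B = - \frac{10}{3}.
So x(n) = \frac{19 \left(-3\right)^{n}}{3} - \frac{10 \left(-6\right)^{n}}{3}.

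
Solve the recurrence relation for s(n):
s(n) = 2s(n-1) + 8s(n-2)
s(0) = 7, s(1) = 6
Characteristic equation: x² - 2x - 8 = 0, which factors as (x - (4))(x - (-2)) = 0.
Roots r₁ = 4, r₂ = -2 (distinct).
General solution: s(n) = A·(4)^n + B·(-2)^n.
From s(0) = 7: A + B = 7.
From s(1) = 6: 4A - 2B = 6.
Solving: A = \frac{10}{3}, B = \frac{11}{3}.
So s(n) = \frac{11 \left(-2\right)^{n}}{3} + \frac{10 \cdot 4^{n}}{3}.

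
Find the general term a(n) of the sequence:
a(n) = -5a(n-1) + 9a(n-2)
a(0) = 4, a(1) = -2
Characteristic equation: x² + 5x - 9 = 0.
Discriminant Δ = (-5)² + 4·(9) = 61.
Roots r₁,₂ = (-5 ± √61)/2, so r₁ = - \frac{5}{2} + \frac{\sqrt{61}}{2}, r₂ = - \frac{\sqrt{61}}{2} - \frac{5}{2}.
General solution: a(n) = A·r₁^n + B·r₂^n.
From the initial conditions, A + B = 4 and r₁A + r₂B = -2.
Since r₁ - r₂ = √61: A = (-2 - (4)r₂)/√61 = \frac{8 \sqrt{61}}{61} + 2, and B = 4 - A = 2 - \frac{8 \sqrt{61}}{61}.
So a(n) = \left(\frac{8 \sqrt{61}}{61} + 2\right)\left(- \frac{5}{2} + \frac{\sqrt{61}}{2}\right)^n + \left(2 - \frac{8 \sqrt{61}}{61}\right)\left(- \frac{\sqrt{61}}{2} - \frac{5}{2}\right)^n.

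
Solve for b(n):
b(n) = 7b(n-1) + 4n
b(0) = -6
First-order linear with linear forcing.
Homogeneous solution: b_h(n) = A·(7)^n.
Try particular b_p(n) = pn + q. Substituting:
  pn + q = 7(p(n-1) + q) + 4n.
Matching the n-coefficient: p = 7p + 4 ⇒ p = - \frac{2}{3}.
Matching constants: q = -7p + 7q ⇒ q = - \frac{7}{9}.
General: b(n) = A·(7)^n - \frac{2 n}{3} - \frac{7}{9}.
Apply b(0) = -6: A - \frac{7}{9} = -6 ⇒ A = - \frac{47}{9}.
So b(n) = - \frac{47 \cdot 7^{n}}{9} - \frac{2 n}{3} - \frac{7}{9}.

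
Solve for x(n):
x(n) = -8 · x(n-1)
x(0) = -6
Pure geometric recurrence with ratio -8.
By induction x(n) = x(0) · (-8)^n = - 6 \left(-8\right)^{n}.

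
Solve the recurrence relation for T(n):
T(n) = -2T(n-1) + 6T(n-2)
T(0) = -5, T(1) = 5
Characteristic equation: x² + 2x - 6 = 0.
Discriminant Δ = (-2)² + 4·(6) = 28.
Roots r₁,₂ = (-2 ± √28)/2, so r₁ = -1 + \sqrt{7}, r₂ = - \sqrt{7} - 1.
General solution: T(n) = A·r₁^n + B·r₂^n.
From the initial conditions, A + B = -5 and r₁A + r₂B = 5.
Since r₁ - r₂ = √28: A = (5 - (-5)r₂)/√28 = - \frac{5}{2}, and B = -5 - A = - \frac{5}{2}.
So T(n) = \left(- \frac{5}{2}\right)\left(-1 + \sqrt{7}\right)^n + \left(- \frac{5}{2}\right)\left(- \sqrt{7} - 1\right)^n.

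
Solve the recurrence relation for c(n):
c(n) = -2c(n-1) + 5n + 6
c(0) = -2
First-order linear with linear forcing.
Homogeneous solution: c_h(n) = A·(-2)^n.
Try particular c_p(n) = pn + q. Substituting:
  pn + q = -2(p(n-1) + q) + 5n + 6.
Matching the n-coefficient: p = -2p + 5 ⇒ p = \frac{5}{3}.
Matching constants: q = 2p - 2q + 6 ⇒ q = \frac{28}{9}.
General: c(n) = A·(-2)^n + \frac{5 n}{3} + \frac{28}{9}.
Apply c(0) = -2: A + \frac{28}{9} = -2 ⇒ A = - \frac{46}{9}.
So c(n) = - \frac{46 \left(-2\right)^{n}}{9} + \frac{5 n}{3} + \frac{28}{9}.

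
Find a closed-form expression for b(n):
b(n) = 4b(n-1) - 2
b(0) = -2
First-order linear non-homogeneous.
Homogeneous solution: b_h(n) = A·(4)^n.
Try constant particular solution b_p = K: K = 4K - 2 ⇒ K = \frac{2}{3}.
General: b(n) = A·(4)^n + \frac{2}{3}.
Apply b(0) = -2: A + \frac{2}{3} = -2 ⇒ A = - \frac{8}{3}.
So b(n) = \frac{2}{3} - \frac{8 \cdot 4^{n}}{3}.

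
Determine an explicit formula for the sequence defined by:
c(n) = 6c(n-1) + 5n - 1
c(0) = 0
First-order linear with linear forcing.
Homogeneous solution: c_h(n) = A·(6)^n.
Try particular c_p(n) = pn + q. Substituting:
  pn + q = 6(p(n-1) + q) + 5n - 1.
Matching the n-coefficient: p = 6p + 5 ⇒ p = -1.
Matching constants: q = -6p + 6q - 1 ⇒ q = -1.
General: c(n) = A·(6)^n - n - 1.
Apply c(0) = 0: A - 1 = 0 ⇒ A = 1.
So c(n) = 6^{n} - n - 1.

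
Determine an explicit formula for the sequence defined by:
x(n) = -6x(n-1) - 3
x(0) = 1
First-order linear non-homogeneous.
Homogeneous solution: x_h(n) = A·(-6)^n.
Try constant particular solution x_p = K: K = -6K - 3 ⇒ K = - \frac{3}{7}.
General: x(n) = A·(-6)^n - \frac{3}{7}.
Apply x(0) = 1: A - \frac{3}{7} = 1 ⇒ A = \frac{10}{7}.
So x(n) = \frac{10 \left(-6\right)^{n}}{7} - \frac{3}{7}.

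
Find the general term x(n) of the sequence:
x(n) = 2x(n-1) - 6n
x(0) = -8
First-order linear with linear forcing.
Homogeneous solution: x_h(n) = A·(2)^n.
Try particular x_p(n) = pn + q. Substituting:
  pn + q = 2(p(n-1) + q) - 6n.
Matching the n-coefficient: p = 2p - 6 ⇒ p = 6.
Matching constants: q = -2p + 2q ⇒ q = 12.
General: x(n) = A·(2)^n + 6 n + 12.
Apply x(0) = -8: A + 12 = -8 ⇒ A = -20.
So x(n) = - 20 \cdot 2^{n} + 6 n + 12.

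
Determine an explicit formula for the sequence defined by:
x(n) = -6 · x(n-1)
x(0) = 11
Pure geometric recurrence with ratio -6.
By induction x(n) = x(0) · (-6)^n = 11 \left(-6\right)^{n}.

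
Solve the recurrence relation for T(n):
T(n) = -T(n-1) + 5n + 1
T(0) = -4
First-order linear with linear forcing.
Homogeneous solution: T_h(n) = A·(-1)^n.
Try particular T_p(n) = pn + q. Substituting:
  pn + q = -(p(n-1) + q) + 5n + 1.
Matching the n-coefficient: p = -p + 5 ⇒ p = \frac{5}{2}.
Matching constants: q = p - q + 1 ⇒ q = \frac{7}{4}.
General: T(n) = A·(-1)^n + \frac{5 n}{2} + \frac{7}{4}.
Apply T(0) = -4: A + \frac{7}{4} = -4 ⇒ A = - \frac{23}{4}.
So T(n) = - \frac{23 \left(-1\right)^{n}}{4} + \frac{5 n}{2} + \frac{7}{4}.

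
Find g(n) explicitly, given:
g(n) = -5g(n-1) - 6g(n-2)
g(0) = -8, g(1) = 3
Characteristic equation: x² + 5x + 6 = 0, which factors as (x - (-3))(x - (-2)) = 0.
Roots r₁ = -3, r₂ = -2 (distinct).
General solution: g(n) = A·(-3)^n + B·(-2)^n.
From g(0) = -8: A + B = -8.
From g(1) = 3: -3A - 2B = 3.
Solving: A = 13, B = -21.
So g(n) = - 21 \left(-2\right)^{n} + 13 \left(-3\right)^{n}.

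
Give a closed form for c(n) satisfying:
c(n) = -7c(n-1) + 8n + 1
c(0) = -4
First-order linear with linear forcing.
Homogeneous solution: c_h(n) = A·(-7)^n.
Try particular c_p(n) = pn + q. Substituting:
  pn + q = -7(p(n-1) + q) + 8n + 1.
Matching the n-coefficient: p = -7p + 8 ⇒ p = 1.
Matching constants: q = 7p - 7q + 1 ⇒ q = 1.
General: c(n) = A·(-7)^n + n + 1.
Apply c(0) = -4: A + 1 = -4 ⇒ A = -5.
So c(n) = - 5 \left(-7\right)^{n} + n + 1.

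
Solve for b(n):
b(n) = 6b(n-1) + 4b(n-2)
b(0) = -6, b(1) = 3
Characteristic equation: x² - 6x - 4 = 0.
Discriminant Δ = (6)² + 4·(4) = 52.
Roots r₁,₂ = (6 ± √52)/2, so r₁ = 3 + \sqrt{13}, r₂ = 3 - \sqrt{13}.
General solution: b(n) = A·r₁^n + B·r₂^n.
From the initial conditions, A + B = -6 and r₁A + r₂B = 3.
Since r₁ - r₂ = √52: A = (3 - (-6)r₂)/√52 = -3 + \frac{21 \sqrt{13}}{26}, and B = -6 - A = -3 - \frac{21 \sqrt{13}}{26}.
So b(n) = \left(-3 + \frac{21 \sqrt{13}}{26}\right)\left(3 + \sqrt{13}\right)^n + \left(-3 - \frac{21 \sqrt{13}}{26}\right)\left(3 - \sqrt{13}\right)^n.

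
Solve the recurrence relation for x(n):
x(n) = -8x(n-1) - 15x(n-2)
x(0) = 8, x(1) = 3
Characteristic equation: x² + 8x + 15 = 0, which factors as (x - (-5))(x - (-3)) = 0.
Roots r₁ = -5, r₂ = -3 (distinct).
General solution: x(n) = A·(-5)^n + B·(-3)^n.
From x(0) = 8: A + B = 8.
From x(1) = 3: -5A - 3B = 3.
Solving: A = - \frac{27}{2}, B = \frac{43}{2}.
So x(n) = \frac{43 \left(-3\right)^{n}}{2} - \frac{27 \left(-5\right)^{n}}{2}.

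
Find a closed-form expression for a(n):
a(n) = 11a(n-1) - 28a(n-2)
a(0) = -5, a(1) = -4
Characteristic equation: x² - 11x + 28 = 0, which factors as (x - (4))(x - (7)) = 0.
Roots r₁ = 4, r₂ = 7 (distinct).
General solution: a(n) = A·(4)^n + B·(7)^n.
From a(0) = -5: A + B = -5.
From a(1) = -4: 4A + 7B = -4.
Solving: A = - \frac{31}{3}, B = \frac{16}{3}.
So a(n) = - \frac{31 \cdot 4^{n}}{3} + \frac{16 \cdot 7^{n}}{3}.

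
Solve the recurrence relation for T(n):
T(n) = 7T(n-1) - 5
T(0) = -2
First-order linear non-homogeneous.
Homogeneous solution: T_h(n) = A·(7)^n.
Try constant particular solution T_p = K: K = 7K - 5 ⇒ K = \frac{5}{6}.
General: T(n) = A·(7)^n + \frac{5}{6}.
Apply T(0) = -2: A + \frac{5}{6} = -2 ⇒ A = - \frac{17}{6}.
So T(n) = \frac{5}{6} - \frac{17 \cdot 7^{n}}{6}.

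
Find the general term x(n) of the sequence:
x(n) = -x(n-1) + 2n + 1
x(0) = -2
First-order linear with linear forcing.
Homogeneous solution: x_h(n) = A·(-1)^n.
Try particular x_p(n) = pn + q. Substituting:
  pn + q = -(p(n-1) + q) + 2n + 1.
Matching the n-coefficient: p = -p + 2 ⇒ p = 1.
Matching constants: q = p - q + 1 ⇒ q = 1.
General: x(n) = A·(-1)^n + n + 1.
Apply x(0) = -2: A + 1 = -2 ⇒ A = -3.
So x(n) = - 3 \left(-1\right)^{n} + n + 1.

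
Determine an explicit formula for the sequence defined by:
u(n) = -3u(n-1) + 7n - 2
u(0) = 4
First-order linear with linear forcing.
Homogeneous solution: u_h(n) = A·(-3)^n.
Try particular u_p(n) = pn + q. Substituting:
  pn + q = -3(p(n-1) + q) + 7n - 2.
Matching the n-coefficient: p = -3p + 7 ⇒ p = \frac{7}{4}.
Matching constants: q = 3p - 3q - 2 ⇒ q = \frac{13}{16}.
General: u(n) = A·(-3)^n + \frac{7 n}{4} + \frac{13}{16}.
Apply u(0) = 4: A + \frac{13}{16} = 4 ⇒ A = \frac{51}{16}.
So u(n) = \frac{51 \left(-3\right)^{n}}{16} + \frac{7 n}{4} + \frac{13}{16}.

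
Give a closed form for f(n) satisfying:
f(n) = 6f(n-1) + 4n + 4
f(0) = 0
First-order linear with linear forcing.
Homogeneous solution: f_h(n) = A·(6)^n.
Try particular f_p(n) = pn + q. Substituting:
  pn + q = 6(p(n-1) + q) + 4n + 4.
Matching the n-coefficient: p = 6p + 4 ⇒ p = - \frac{4}{5}.
Matching constants: q = -6p + 6q + 4 ⇒ q = - \frac{44}{25}.
General: f(n) = A·(6)^n - \frac{4 n}{5} - \frac{44}{25}.
Apply f(0) = 0: A - \frac{44}{25} = 0 ⇒ A = \frac{44}{25}.
So f(n) = \frac{44 \cdot 6^{n}}{25} - \frac{4 n}{5} - \frac{44}{25}.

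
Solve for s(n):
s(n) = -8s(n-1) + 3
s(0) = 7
First-order linear non-homogeneous.
Homogeneous solution: s_h(n) = A·(-8)^n.
Try constant particular solution s_p = K: K = -8K + 3 ⇒ K = \frac{1}{3}.
General: s(n) = A·(-8)^n + \frac{1}{3}.
Apply s(0) = 7: A + \frac{1}{3} = 7 ⇒ A = \frac{20}{3}.
So s(n) = \frac{20 \left(-8\right)^{n}}{3} + \frac{1}{3}.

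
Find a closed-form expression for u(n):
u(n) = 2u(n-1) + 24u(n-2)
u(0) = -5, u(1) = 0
Characteristic equation: x² - 2x - 24 = 0, which factors as (x - (-4))(x - (6)) = 0.
Roots r₁ = -4, r₂ = 6 (distinct).
General solution: u(n) = A·(-4)^n + B·(6)^n.
From u(0) = -5: A + B = -5.
From u(1) = 0: -4A + 6B = 0.
Solving: A = -3, B = -2.
So u(n) = - 3 \left(-4\right)^{n} - 2 \cdot 6^{n}.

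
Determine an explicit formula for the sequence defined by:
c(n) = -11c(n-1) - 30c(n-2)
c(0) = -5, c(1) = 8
Characteristic equation: x² + 11x + 30 = 0, which factors as (x - (-6))(x - (-5)) = 0.
Roots r₁ = -6, r₂ = -5 (distinct).
General solution: c(n) = A·(-6)^n + B·(-5)^n.
From c(0) = -5: A + B = -5.
From c(1) = 8: -6A - 5B = 8.
Solving: A = 17, B = -22.
So c(n) = - 22 \left(-5\right)^{n} + 17 \left(-6\right)^{n}.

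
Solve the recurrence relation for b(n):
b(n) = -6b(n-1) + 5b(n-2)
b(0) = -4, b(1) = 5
Characteristic equation: x² + 6x - 5 = 0.
Discriminant Δ = (-6)² + 4·(5) = 56.
Roots r₁,₂ = (-6 ± √56)/2, so r₁ = -3 + \sqrt{14}, r₂ = - \sqrt{14} - 3.
General solution: b(n) = A·r₁^n + B·r₂^n.
From the initial conditions, A + B = -4 and r₁A + r₂B = 5.
Since r₁ - r₂ = √56: A = (5 - (-4)r₂)/√56 = -2 - \frac{\sqrt{14}}{4}, and B = -4 - A = -2 + \frac{\sqrt{14}}{4}.
So b(n) = \left(-2 - \frac{\sqrt{14}}{4}\right)\left(-3 + \sqrt{14}\right)^n + \left(-2 + \frac{\sqrt{14}}{4}\right)\left(- \sqrt{14} - 3\right)^n.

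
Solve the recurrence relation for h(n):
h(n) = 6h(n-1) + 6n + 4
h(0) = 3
First-order linear with linear forcing.
Homogeneous solution: h_h(n) = A·(6)^n.
Try particular h_p(n) = pn + q. Substituting:
  pn + q = 6(p(n-1) + q) + 6n + 4.
Matching the n-coefficient: p = 6p + 6 ⇒ p = - \frac{6}{5}.
Matching constants: q = -6p + 6q + 4 ⇒ q = - \frac{56}{25}.
General: h(n) = A·(6)^n - \frac{6 n}{5} - \frac{56}{25}.
Apply h(0) = 3: A - \frac{56}{25} = 3 ⇒ A = \frac{131}{25}.
So h(n) = \frac{131 \cdot 6^{n}}{25} - \frac{6 n}{5} - \frac{56}{25}.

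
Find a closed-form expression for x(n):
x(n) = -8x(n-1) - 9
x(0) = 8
First-order linear non-homogeneous.
Homogeneous solution: x_h(n) = A·(-8)^n.
Try constant particular solution x_p = K: K = -8K - 9 ⇒ K = -1.
General: x(n) = A·(-8)^n - 1.
Apply x(0) = 8: A - 1 = 8 ⇒ A = 9.
So x(n) = 9 \left(-8\right)^{n} - 1.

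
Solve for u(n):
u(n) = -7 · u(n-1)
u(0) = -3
Pure geometric recurrence with ratio -7.
By induction u(n) = u(0) · (-7)^n = - 3 \left(-7\right)^{n}.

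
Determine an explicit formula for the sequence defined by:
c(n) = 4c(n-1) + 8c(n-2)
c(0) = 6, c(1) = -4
Characteristic equation: x² - 4x - 8 = 0.
Discriminant Δ = (4)² + 4·(8) = 48.
Roots r₁,₂ = (4 ± √48)/2, so r₁ = 2 + 2 \sqrt{3}, r₂ = 2 - 2 \sqrt{3}.
General solution: c(n) = A·r₁^n + B·r₂^n.
From the initial conditions, A + B = 6 and r₁A + r₂B = -4.
Since r₁ - r₂ = √48: A = (-4 - (6)r₂)/√48 = 3 - \frac{4 \sqrt{3}}{3}, and B = 6 - A = \frac{4 \sqrt{3}}{3} + 3.
So c(n) = \left(3 - \frac{4 \sqrt{3}}{3}\right)\left(2 + 2 \sqrt{3}\right)^n + \left(\frac{4 \sqrt{3}}{3} + 3\right)\left(2 - 2 \sqrt{3}\right)^n.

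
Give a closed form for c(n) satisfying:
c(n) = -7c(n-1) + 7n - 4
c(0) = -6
First-order linear with linear forcing.
Homogeneous solution: c_h(n) = A·(-7)^n.
Try particular c_p(n) = pn + q. Substituting:
  pn + q = -7(p(n-1) + q) + 7n - 4.
Matching the n-coefficient: p = -7p + 7 ⇒ p = \frac{7}{8}.
Matching constants: q = 7p - 7q - 4 ⇒ q = \frac{17}{64}.
General: c(n) = A·(-7)^n + \frac{7 n}{8} + \frac{17}{64}.
Apply c(0) = -6: A + \frac{17}{64} = -6 ⇒ A = - \frac{401}{64}.
So c(n) = - \frac{401 \left(-7\right)^{n}}{64} + \frac{7 n}{8} + \frac{17}{64}.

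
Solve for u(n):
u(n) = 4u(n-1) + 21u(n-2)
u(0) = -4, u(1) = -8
Characteristic equation: x² - 4x - 21 = 0, which factors as (x - (-3))(x - (7)) = 0.
Roots r₁ = -3, r₂ = 7 (distinct).
General solution: u(n) = A·(-3)^n + B·(7)^n.
From u(0) = -4: A + B = -4.
From u(1) = -8: -3A + 7B = -8.
Solving: A = -2, B = -2.
So u(n) = - 2 \left(-3\right)^{n} - 2 \cdot 7^{n}.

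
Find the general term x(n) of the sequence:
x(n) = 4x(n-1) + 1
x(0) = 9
First-order linear non-homogeneous.
Homogeneous solution: x_h(n) = A·(4)^n.
Try constant particular solution x_p = K: K = 4K + 1 ⇒ K = - \frac{1}{3}.
General: x(n) = A·(4)^n - \frac{1}{3}.
Apply x(0) = 9: A - \frac{1}{3} = 9 ⇒ A = \frac{28}{3}.
So x(n) = \frac{28 \cdot 4^{n}}{3} - \frac{1}{3}.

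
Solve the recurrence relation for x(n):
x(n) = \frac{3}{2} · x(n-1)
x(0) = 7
Pure geometric recurrence with ratio \frac{3}{2}.
By induction x(n) = x(0) · (\frac{3}{2})^n = 7 \left(\frac{3}{2}\right)^{n}.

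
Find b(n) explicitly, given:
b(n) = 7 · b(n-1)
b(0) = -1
Pure geometric recurrence with ratio 7.
By induction b(n) = b(0) · (7)^n = - 7^{n}.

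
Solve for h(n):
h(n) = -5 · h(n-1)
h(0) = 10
Pure geometric recurrence with ratio -5.
By induction h(n) = h(0) · (-5)^n = 10 \left(-5\right)^{n}.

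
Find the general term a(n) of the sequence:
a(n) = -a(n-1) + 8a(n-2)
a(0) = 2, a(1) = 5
Characteristic equation: x² + x - 8 = 0.
Discriminant Δ = (-1)² + 4·(8) = 33.
Roots r₁,₂ = (-1 ± √33)/2, so r₁ = - \frac{1}{2} + \frac{\sqrt{33}}{2}, r₂ = - \frac{\sqrt{33}}{2} - \frac{1}{2}.
General solution: a(n) = A·r₁^n + B·r₂^n.
From the initial conditions, A + B = 2 and r₁A + r₂B = 5.
Since r₁ - r₂ = √33: A = (5 - (2)r₂)/√33 = 1 + \frac{2 \sqrt{33}}{11}, and B = 2 - A = 1 - \frac{2 \sqrt{33}}{11}.
So a(n) = \left(1 + \frac{2 \sqrt{33}}{11}\right)\left(- \frac{1}{2} + \frac{\sqrt{33}}{2}\right)^n + \left(1 - \frac{2 \sqrt{33}}{11}\right)\left(- \frac{\sqrt{33}}{2} - \frac{1}{2}\right)^n.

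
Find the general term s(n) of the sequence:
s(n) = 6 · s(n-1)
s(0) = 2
Pure geometric recurrence with ratio 6.
By induction s(n) = s(0) · (6)^n = 2 \cdot 6^{n}.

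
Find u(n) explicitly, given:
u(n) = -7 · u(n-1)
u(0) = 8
Pure geometric recurrence with ratio -7.
By induction u(n) = u(0) · (-7)^n = 8 \left(-7\right)^{n}.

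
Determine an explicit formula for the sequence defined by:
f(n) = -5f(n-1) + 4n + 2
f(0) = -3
First-order linear with linear forcing.
Homogeneous solution: f_h(n) = A·(-5)^n.
Try particular f_p(n) = pn + q. Substituting:
  pn + q = -5(p(n-1) + q) + 4n + 2.
Matching the n-coefficient: p = -5p + 4 ⇒ p = \frac{2}{3}.
Matching constants: q = 5p - 5q + 2 ⇒ q = \frac{8}{9}.
General: f(n) = A·(-5)^n + \frac{2 n}{3} + \frac{8}{9}.
Apply f(0) = -3: A + \frac{8}{9} = -3 ⇒ A = - \frac{35}{9}.
So f(n) = - \frac{35 \left(-5\right)^{n}}{9} + \frac{2 n}{3} + \frac{8}{9}.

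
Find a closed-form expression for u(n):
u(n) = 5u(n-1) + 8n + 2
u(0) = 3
First-order linear with linear forcing.
Homogeneous solution: u_h(n) = A·(5)^n.
Try particular u_p(n) = pn + q. Substituting:
  pn + q = 5(p(n-1) + q) + 8n + 2.
Matching the n-coefficient: p = 5p + 8 ⇒ p = -2.
Matching constants: q = -5p + 5q + 2 ⇒ q = -3.
General: u(n) = A·(5)^n - 2 n - 3.
Apply u(0) = 3: A - 3 = 3 ⇒ A = 6.
So u(n) = 6 \cdot 5^{n} - 2 n - 3.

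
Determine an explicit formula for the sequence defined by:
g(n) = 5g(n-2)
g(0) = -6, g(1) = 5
Characteristic equation: x² - 5 = 0.
Discriminant Δ = (0)² + 4·(5) = 20.
Roots r₁,₂ = (0 ± √20)/2, so r₁ = \sqrt{5}, r₂ = - \sqrt{5}.
General solution: g(n) = A·r₁^n + B·r₂^n.
From the initial conditions, A + B = -6 and r₁A + r₂B = 5.
Since r₁ - r₂ = √20: A = (5 - (-6)r₂)/√20 = -3 + \frac{\sqrt{5}}{2}, and B = -6 - A = -3 - \frac{\sqrt{5}}{2}.
So g(n) = \left(-3 + \frac{\sqrt{5}}{2}\right)\left(\sqrt{5}\right)^n + \left(-3 - \frac{\sqrt{5}}{2}\right)\left(- \sqrt{5}\right)^n.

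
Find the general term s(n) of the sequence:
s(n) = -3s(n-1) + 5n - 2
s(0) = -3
First-order linear with linear forcing.
Homogeneous solution: s_h(n) = A·(-3)^n.
Try particular s_p(n) = pn + q. Substituting:
  pn + q = -3(p(n-1) + q) + 5n - 2.
Matching the n-coefficient: p = -3p + 5 ⇒ p = \frac{5}{4}.
Matching constants: q = 3p - 3q - 2 ⇒ q = \frac{7}{16}.
General: s(n) = A·(-3)^n + \frac{5 n}{4} + \frac{7}{16}.
Apply s(0) = -3: A + \frac{7}{16} = -3 ⇒ A = - \frac{55}{16}.
So s(n) = - \frac{55 \left(-3\right)^{n}}{16} + \frac{5 n}{4} + \frac{7}{16}.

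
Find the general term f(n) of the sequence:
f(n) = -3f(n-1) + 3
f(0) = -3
First-order linear non-homogeneous.
Homogeneous solution: f_h(n) = A·(-3)^n.
Try constant particular solution f_p = K: K = -3K + 3 ⇒ K = \frac{3}{4}.
General: f(n) = A·(-3)^n + \frac{3}{4}.
Apply f(0) = -3: A + \frac{3}{4} = -3 ⇒ A = - \frac{15}{4}.
So f(n) = \frac{3}{4} - \frac{15 \left(-3\right)^{n}}{4}.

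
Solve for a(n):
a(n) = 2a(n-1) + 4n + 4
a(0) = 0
First-order linear with linear forcing.
Homogeneous solution: a_h(n) = A·(2)^n.
Try particular a_p(n) = pn + q. Substituting:
  pn + q = 2(p(n-1) + q) + 4n + 4.
Matching the n-coefficient: p = 2p + 4 ⇒ p = -4.
Matching constants: q = -2p + 2q + 4 ⇒ q = -12.
General: a(n) = A·(2)^n - 4 n - 12.
Apply a(0) = 0: A - 12 = 0 ⇒ A = 12.
So a(n) = 12 \cdot 2^{n} - 4 n - 12.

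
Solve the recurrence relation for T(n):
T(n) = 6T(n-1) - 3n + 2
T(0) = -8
First-order linear with linear forcing.
Homogeneous solution: T_h(n) = A·(6)^n.
Try particular T_p(n) = pn + q. Substituting:
  pn + q = 6(p(n-1) + q) - 3n + 2.
Matching the n-coefficient: p = 6p - 3 ⇒ p = \frac{3}{5}.
Matching constants: q = -6p + 6q + 2 ⇒ q = \frac{8}{25}.
General: T(n) = A·(6)^n + \frac{3 n}{5} + \frac{8}{25}.
Apply T(0) = -8: A + \frac{8}{25} = -8 ⇒ A = - \frac{208}{25}.
So T(n) = - \frac{208 \cdot 6^{n}}{25} + \frac{3 n}{5} + \frac{8}{25}.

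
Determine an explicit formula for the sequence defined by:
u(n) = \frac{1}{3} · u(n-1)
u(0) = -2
Pure geometric recurrence with ratio \frac{1}{3}.
By induction u(n) = u(0) · (\frac{1}{3})^n = - 2 \cdot 3^{- n}.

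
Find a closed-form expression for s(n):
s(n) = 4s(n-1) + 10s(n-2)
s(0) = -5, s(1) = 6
Characteristic equation: x² - 4x - 10 = 0.
Discriminant Δ = (4)² + 4·(10) = 56.
Roots r₁,₂ = (4 ± √56)/2, so r₁ = 2 + \sqrt{14}, r₂ = 2 - \sqrt{14}.
General solution: s(n) = A·r₁^n + B·r₂^n.
From the initial conditions, A + B = -5 and r₁A + r₂B = 6.
Since r₁ - r₂ = √56: A = (6 - (-5)r₂)/√56 = - \frac{5}{2} + \frac{4 \sqrt{14}}{7}, and B = -5 - A = - \frac{5}{2} - \frac{4 \sqrt{14}}{7}.
So s(n) = \left(- \frac{5}{2} + \frac{4 \sqrt{14}}{7}\right)\left(2 + \sqrt{14}\right)^n + \left(- \frac{5}{2} - \frac{4 \sqrt{14}}{7}\right)\left(2 - \sqrt{14}\right)^n.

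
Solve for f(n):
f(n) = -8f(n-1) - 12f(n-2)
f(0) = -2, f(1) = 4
Characteristic equation: x² + 8x + 12 = 0, which factors as (x - (-2))(x - (-6)) = 0.
Roots r₁ = -2, r₂ = -6 (distinct).
General solution: f(n) = A·(-2)^n + B·(-6)^n.
From f(0) = -2: A + B = -2.
From f(1) = 4: -2A - 6B = 4.
Solving: A = -2, B = 0.
So f(n) = - 2 \left(-2\right)^{n}.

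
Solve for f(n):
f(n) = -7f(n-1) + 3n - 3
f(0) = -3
First-order linear with linear forcing.
Homogeneous solution: f_h(n) = A·(-7)^n.
Try particular f_p(n) = pn + q. Substituting:
  pn + q = -7(p(n-1) + q) + 3n - 3.
Matching the n-coefficient: p = -7p + 3 ⇒ p = \frac{3}{8}.
Matching constants: q = 7p - 7q - 3 ⇒ q = - \frac{3}{64}.
General: f(n) = A·(-7)^n + \frac{3 n}{8} - \frac{3}{64}.
Apply f(0) = -3: A - \frac{3}{64} = -3 ⇒ A = - \frac{189}{64}.
So f(n) = - \frac{189 \left(-7\right)^{n}}{64} + \frac{3 n}{8} - \frac{3}{64}.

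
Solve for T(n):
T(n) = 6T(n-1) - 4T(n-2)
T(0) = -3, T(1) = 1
Characteristic equation: x² - 6x + 4 = 0.
Discriminant Δ = (6)² + 4·(-4) = 20.
Roots r₁,₂ = (6 ± √20)/2, so r₁ = \sqrt{5} + 3, r₂ = 3 - \sqrt{5}.
General solution: T(n) = A·r₁^n + B·r₂^n.
From the initial conditions, A + B = -3 and r₁A + r₂B = 1.
Since r₁ - r₂ = √20: A = (1 - (-3)r₂)/√20 = - \frac{3}{2} + \sqrt{5}, and B = -3 - A = - \sqrt{5} - \frac{3}{2}.
So T(n) = \left(- \frac{3}{2} + \sqrt{5}\right)\left(\sqrt{5} + 3\right)^n + \left(- \sqrt{5} - \frac{3}{2}\right)\left(3 - \sqrt{5}\right)^n.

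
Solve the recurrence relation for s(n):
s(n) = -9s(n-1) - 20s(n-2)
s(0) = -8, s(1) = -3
Characteristic equation: x² + 9x + 20 = 0, which factors as (x - (-5))(x - (-4)) = 0.
Roots r₁ = -5, r₂ = -4 (distinct).
General solution: s(n) = A·(-5)^n + B·(-4)^n.
From s(0) = -8: A + B = -8.
From s(1) = -3: -5A - 4B = -3.
Solving: A = 35, B = -43.
So s(n) = - 43 \left(-4\right)^{n} + 35 \left(-5\right)^{n}.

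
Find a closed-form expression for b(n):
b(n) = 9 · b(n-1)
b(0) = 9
Pure geometric recurrence with ratio 9.
By induction b(n) = b(0) · (9)^n = 9 \cdot 9^{n}.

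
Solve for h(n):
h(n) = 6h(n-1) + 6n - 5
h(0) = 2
First-order linear with linear forcing.
Homogeneous solution: h_h(n) = A·(6)^n.
Try particular h_p(n) = pn + q. Substituting:
  pn + q = 6(p(n-1) + q) + 6n - 5.
Matching the n-coefficient: p = 6p + 6 ⇒ p = - \frac{6}{5}.
Matching constants: q = -6p + 6q - 5 ⇒ q = - \frac{11}{25}.
General: h(n) = A·(6)^n - \frac{6 n}{5} - \frac{11}{25}.
Apply h(0) = 2: A - \frac{11}{25} = 2 ⇒ A = \frac{61}{25}.
So h(n) = \frac{61 \cdot 6^{n}}{25} - \frac{6 n}{5} - \frac{11}{25}.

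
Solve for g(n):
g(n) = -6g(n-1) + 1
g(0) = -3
First-order linear non-homogeneous.
Homogeneous solution: g_h(n) = A·(-6)^n.
Try constant particular solution g_p = K: K = -6K + 1 ⇒ K = \frac{1}{7}.
General: g(n) = A·(-6)^n + \frac{1}{7}.
Apply g(0) = -3: A + \frac{1}{7} = -3 ⇒ A = - \frac{22}{7}.
So g(n) = \frac{1}{7} - \frac{22 \left(-6\right)^{n}}{7}.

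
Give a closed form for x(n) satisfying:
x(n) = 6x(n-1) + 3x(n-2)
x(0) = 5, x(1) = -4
Characteristic equation: x² - 6x - 3 = 0.
Discriminant Δ = (6)² + 4·(3) = 48.
Roots r₁,₂ = (6 ± √48)/2, so r₁ = 3 + 2 \sqrt{3}, r₂ = 3 - 2 \sqrt{3}.
General solution: x(n) = A·r₁^n + B·r₂^n.
From the initial conditions, A + B = 5 and r₁A + r₂B = -4.
Since r₁ - r₂ = √48: A = (-4 - (5)r₂)/√48 = \frac{5}{2} - \frac{19 \sqrt{3}}{12}, and B = 5 - A = \frac{5}{2} + \frac{19 \sqrt{3}}{12}.
So x(n) = \left(\frac{5}{2} - \frac{19 \sqrt{3}}{12}\right)\left(3 + 2 \sqrt{3}\right)^n + \left(\frac{5}{2} + \frac{19 \sqrt{3}}{12}\right)\left(3 - 2 \sqrt{3}\right)^n.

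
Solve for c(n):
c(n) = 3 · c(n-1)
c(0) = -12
Pure geometric recurrence with ratio 3.
By induction c(n) = c(0) · (3)^n = - 12 \cdot 3^{n}.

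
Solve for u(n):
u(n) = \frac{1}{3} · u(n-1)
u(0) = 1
Pure geometric recurrence with ratio \frac{1}{3}.
By induction u(n) = u(0) · (\frac{1}{3})^n = \left(\frac{1}{3}\right)^{n}.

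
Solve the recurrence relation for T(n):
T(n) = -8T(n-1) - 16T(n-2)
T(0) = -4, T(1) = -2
Characteristic equation: x² + 8x + 16 = 0, which is (x - (-4))².
Repeated root r = -4.
General solution: T(n) = (A + Bn)·(-4)^n.
From T(0) = -4: A = -4.
From T(1) = -2: (A + B)·(-4) = -2 ⇒ B = \frac{9}{2}.
So T(n) = \left(\frac{9 n}{2} - 4\right) \cdot (-4)^n.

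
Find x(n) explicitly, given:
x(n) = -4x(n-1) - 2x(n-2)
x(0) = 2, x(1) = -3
Characteristic equation: x² + 4x + 2 = 0.
Discriminant Δ = (-4)² + 4·(-2) = 8.
Roots r₁,₂ = (-4 ± √8)/2, so r₁ = -2 + \sqrt{2}, r₂ = -2 - \sqrt{2}.
General solution: x(n) = A·r₁^n + B·r₂^n.
From the initial conditions, A + B = 2 and r₁A + r₂B = -3.
Since r₁ - r₂ = √8: A = (-3 - (2)r₂)/√8 = \frac{\sqrt{2}}{4} + 1, and B = 2 - A = 1 - \frac{\sqrt{2}}{4}.
So x(n) = \left(\frac{\sqrt{2}}{4} + 1\right)\left(-2 + \sqrt{2}\right)^n + \left(1 - \frac{\sqrt{2}}{4}\right)\left(-2 - \sqrt{2}\right)^n.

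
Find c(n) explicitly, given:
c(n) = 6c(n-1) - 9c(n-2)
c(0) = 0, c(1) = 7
Characteristic equation: x² - 6x + 9 = 0, which is (x - (3))².
Repeated root r = 3.
General solution: c(n) = (A + Bn)·(3)^n.
From c(0) = 0: A = 0.
From c(1) = 7: (A + B)·(3) = 7 ⇒ B = \frac{7}{3}.
So c(n) = \left(\frac{7 n}{3}\right) \cdot (3)^n.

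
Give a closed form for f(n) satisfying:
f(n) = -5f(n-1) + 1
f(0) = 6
First-order linear non-homogeneous.
Homogeneous solution: f_h(n) = A·(-5)^n.
Try constant particular solution f_p = K: K = -5K + 1 ⇒ K = \frac{1}{6}.
General: f(n) = A·(-5)^n + \frac{1}{6}.
Apply f(0) = 6: A + \frac{1}{6} = 6 ⇒ A = \frac{35}{6}.
So f(n) = \frac{35 \left(-5\right)^{n}}{6} + \frac{1}{6}.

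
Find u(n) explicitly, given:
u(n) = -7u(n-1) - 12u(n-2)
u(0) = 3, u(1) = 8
Characteristic equation: x² + 7x + 12 = 0, which factors as (x - (-3))(x - (-4)) = 0.
Roots r₁ = -3, r₂ = -4 (distinct).
General solution: u(n) = A·(-3)^n + B·(-4)^n.
From u(0) = 3: A + B = 3.
From u(1) = 8: -3A - 4B = 8.
Solving: A = 20, B = -17.
So u(n) = 20 \left(-3\right)^{n} - 17 \left(-4\right)^{n}.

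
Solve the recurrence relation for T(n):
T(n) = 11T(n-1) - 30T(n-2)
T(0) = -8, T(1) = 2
Characteristic equation: x² - 11x + 30 = 0, which factors as (x - (6))(x - (5)) = 0.
Roots r₁ = 6, r₂ = 5 (distinct).
General solution: T(n) = A·(6)^n + B·(5)^n.
From T(0) = -8: A + B = -8.
From T(1) = 2: 6A + 5B = 2.
Solving: A = 42, B = -50.
So T(n) = - 50 \cdot 5^{n} + 42 \cdot 6^{n}.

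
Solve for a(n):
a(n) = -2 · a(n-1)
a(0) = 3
Pure geometric recurrence with ratio -2.
By induction a(n) = a(0) · (-2)^n = 3 \left(-2\right)^{n}.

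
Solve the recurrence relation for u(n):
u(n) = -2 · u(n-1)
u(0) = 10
Pure geometric recurrence with ratio -2.
By induction u(n) = u(0) · (-2)^n = 10 \left(-2\right)^{n}.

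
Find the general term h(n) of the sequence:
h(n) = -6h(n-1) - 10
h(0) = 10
First-order linear non-homogeneous.
Homogeneous solution: h_h(n) = A·(-6)^n.
Try constant particular solution h_p = K: K = -6K - 10 ⇒ K = - \frac{10}{7}.
General: h(n) = A·(-6)^n - \frac{10}{7}.
Apply h(0) = 10: A - \frac{10}{7} = 10 ⇒ A = \frac{80}{7}.
So h(n) = \frac{80 \left(-6\right)^{n}}{7} - \frac{10}{7}.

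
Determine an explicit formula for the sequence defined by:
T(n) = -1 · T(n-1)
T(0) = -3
Pure geometric recurrence with ratio -1.
By induction T(n) = T(0) · (-1)^n = - 3 \left(-1\right)^{n}.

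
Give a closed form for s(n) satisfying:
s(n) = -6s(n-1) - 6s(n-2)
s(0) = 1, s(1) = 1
Characteristic equation: x² + 6x + 6 = 0.
Discriminant Δ = (-6)² + 4·(-6) = 12.
Roots r₁,₂ = (-6 ± √12)/2, so r₁ = -3 + \sqrt{3}, r₂ = -3 - \sqrt{3}.
General solution: s(n) = A·r₁^n + B·r₂^n.
From the initial conditions, A + B = 1 and r₁A + r₂B = 1.
Since r₁ - r₂ = √12: A = (1 - (1)r₂)/√12 = \frac{1}{2} + \frac{2 \sqrt{3}}{3}, and B = 1 - A = \frac{1}{2} - \frac{2 \sqrt{3}}{3}.
So s(n) = \left(\frac{1}{2} + \frac{2 \sqrt{3}}{3}\right)\left(-3 + \sqrt{3}\right)^n + \left(\frac{1}{2} - \frac{2 \sqrt{3}}{3}\right)\left(-3 - \sqrt{3}\right)^n.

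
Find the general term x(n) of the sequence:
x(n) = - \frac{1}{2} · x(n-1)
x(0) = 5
Pure geometric recurrence with ratio - \frac{1}{2}.
By induction x(n) = x(0) · (- \frac{1}{2})^n = 5 \left(- \frac{1}{2}\right)^{n}.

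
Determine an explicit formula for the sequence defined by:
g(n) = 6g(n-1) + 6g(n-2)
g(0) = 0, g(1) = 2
Characteristic equation: x² - 6x - 6 = 0.
Discriminant Δ = (6)² + 4·(6) = 60.
Roots r₁,₂ = (6 ± √60)/2, so r₁ = 3 + \sqrt{15}, r₂ = 3 - \sqrt{15}.
General solution: g(n) = A·r₁^n + B·r₂^n.
From the initial conditions, A + B = 0 and r₁A + r₂B = 2.
Since r₁ - r₂ = √60: A = (2 - (0)r₂)/√60 = \frac{\sqrt{15}}{15}, and B = 0 - A = - \frac{\sqrt{15}}{15}.
So g(n) = \left(\frac{\sqrt{15}}{15}\right)\left(3 + \sqrt{15}\right)^n + \left(- \frac{\sqrt{15}}{15}\right)\left(3 - \sqrt{15}\right)^n.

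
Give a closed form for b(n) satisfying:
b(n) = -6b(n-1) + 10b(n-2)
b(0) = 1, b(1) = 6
Characteristic equation: x² + 6x - 10 = 0.
Discriminant Δ = (-6)² + 4·(10) = 76.
Roots r₁,₂ = (-6 ± √76)/2, so r₁ = -3 + \sqrt{19}, r₂ = - \sqrt{19} - 3.
General solution: b(n) = A·r₁^n + B·r₂^n.
From the initial conditions, A + B = 1 and r₁A + r₂B = 6.
Since r₁ - r₂ = √76: A = (6 - (1)r₂)/√76 = \frac{1}{2} + \frac{9 \sqrt{19}}{38}, and B = 1 - A = \frac{1}{2} - \frac{9 \sqrt{19}}{38}.
So b(n) = \left(\frac{1}{2} + \frac{9 \sqrt{19}}{38}\right)\left(-3 + \sqrt{19}\right)^n + \left(\frac{1}{2} - \frac{9 \sqrt{19}}{38}\right)\left(- \sqrt{19} - 3\right)^n.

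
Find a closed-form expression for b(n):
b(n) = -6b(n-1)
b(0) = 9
This is a homogeneous first-order recurrence with ratio -6.
By induction b(n) = b(0) · (-6)^n = 9 \left(-6\right)^{n}.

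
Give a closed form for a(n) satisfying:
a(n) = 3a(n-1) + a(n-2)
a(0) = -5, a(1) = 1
Characteristic equation: x² - 3x - 1 = 0.
Discriminant Δ = (3)² + 4·(1) = 13.
Roots r₁,₂ = (3 ± √13)/2, so r₁ = \frac{3}{2} + \frac{\sqrt{13}}{2}, r₂ = \frac{3}{2} - \frac{\sqrt{13}}{2}.
General solution: a(n) = A·r₁^n + B·r₂^n.
From the initial conditions, A + B = -5 and r₁A + r₂B = 1.
Since r₁ - r₂ = √13: A = (1 - (-5)r₂)/√13 = - \frac{5}{2} + \frac{17 \sqrt{13}}{26}, and B = -5 - A = - \frac{5}{2} - \frac{17 \sqrt{13}}{26}.
So a(n) = \left(- \frac{5}{2} + \frac{17 \sqrt{13}}{26}\right)\left(\frac{3}{2} + \frac{\sqrt{13}}{2}\right)^n + \left(- \frac{5}{2} - \frac{17 \sqrt{13}}{26}\right)\left(\frac{3}{2} - \frac{\sqrt{13}}{2}\right)^n.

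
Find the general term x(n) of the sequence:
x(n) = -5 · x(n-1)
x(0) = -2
Pure geometric recurrence with ratio -5.
By induction x(n) = x(0) · (-5)^n = - 2 \left(-5\right)^{n}.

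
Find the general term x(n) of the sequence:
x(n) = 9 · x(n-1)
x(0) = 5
Pure geometric recurrence with ratio 9.
By induction x(n) = x(0) · (9)^n = 5 \cdot 9^{n}.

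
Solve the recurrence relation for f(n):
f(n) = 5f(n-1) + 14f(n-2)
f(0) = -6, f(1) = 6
Characteristic equation: x² - 5x - 14 = 0, which factors as (x - (-2))(x - (7)) = 0.
Roots r₁ = -2, r₂ = 7 (distinct).
General solution: f(n) = A·(-2)^n + B·(7)^n.
From f(0) = -6: A + B = -6.
From f(1) = 6: -2A + 7B = 6.
Solving: A = - \frac{16}{3}, B = - \frac{2}{3}.
So f(n) = - \frac{16 \left(-2\right)^{n}}{3} - \frac{2 \cdot 7^{n}}{3}.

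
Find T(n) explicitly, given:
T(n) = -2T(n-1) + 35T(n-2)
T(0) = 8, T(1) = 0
Characteristic equation: x² + 2x - 35 = 0, which factors as (x - (-7))(x - (5)) = 0.
Roots r₁ = -7, r₂ = 5 (distinct).
General solution: T(n) = A·(-7)^n + B·(5)^n.
From T(0) = 8: A + B = 8.
From T(1) = 0: -7A + 5B = 0.
Solving: A = \frac{10}{3}, B = \frac{14}{3}.
So T(n) = \frac{10 \left(-7\right)^{n}}{3} + \frac{14 \cdot 5^{n}}{3}.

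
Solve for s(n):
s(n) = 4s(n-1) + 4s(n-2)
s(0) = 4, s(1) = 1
Characteristic equation: x² - 4x - 4 = 0.
Discriminant Δ = (4)² + 4·(4) = 32.
Roots r₁,₂ = (4 ± √32)/2, so r₁ = 2 + 2 \sqrt{2}, r₂ = 2 - 2 \sqrt{2}.
General solution: s(n) = A·r₁^n + B·r₂^n.
From the initial conditions, A + B = 4 and r₁A + r₂B = 1.
Since r₁ - r₂ = √32: A = (1 - (4)r₂)/√32 = 2 - \frac{7 \sqrt{2}}{8}, and B = 4 - A = \frac{7 \sqrt{2}}{8} + 2.
So s(n) = \left(2 - \frac{7 \sqrt{2}}{8}\right)\left(2 + 2 \sqrt{2}\right)^n + \left(\frac{7 \sqrt{2}}{8} + 2\right)\left(2 - 2 \sqrt{2}\right)^n.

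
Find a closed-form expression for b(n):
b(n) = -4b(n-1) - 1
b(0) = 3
First-order linear non-homogeneous.
Homogeneous solution: b_h(n) = A·(-4)^n.
Try constant particular solution b_p = K: K = -4K - 1 ⇒ K = - \frac{1}{5}.
General: b(n) = A·(-4)^n - \frac{1}{5}.
Apply b(0) = 3: A - \frac{1}{5} = 3 ⇒ A = \frac{16}{5}.
So b(n) = \frac{16 \left(-4\right)^{n}}{5} - \frac{1}{5}.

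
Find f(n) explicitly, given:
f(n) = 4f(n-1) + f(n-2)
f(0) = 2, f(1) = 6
Characteristic equation: x² - 4x - 1 = 0.
Discriminant Δ = (4)² + 4·(1) = 20.
Roots r₁,₂ = (4 ± √20)/2, so r₁ = 2 + \sqrt{5}, r₂ = 2 - \sqrt{5}.
General solution: f(n) = A·r₁^n + B·r₂^n.
From the initial conditions, A + B = 2 and r₁A + r₂B = 6.
Since r₁ - r₂ = √20: A = (6 - (2)r₂)/√20 = \frac{\sqrt{5}}{5} + 1, and B = 2 - A = 1 - \frac{\sqrt{5}}{5}.
So f(n) = \left(\frac{\sqrt{5}}{5} + 1\right)\left(2 + \sqrt{5}\right)^n + \left(1 - \frac{\sqrt{5}}{5}\right)\left(2 - \sqrt{5}\right)^n.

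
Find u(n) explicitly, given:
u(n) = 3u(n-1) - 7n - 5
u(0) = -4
First-order linear with linear forcing.
Homogeneous solution: u_h(n) = A·(3)^n.
Try particular u_p(n) = pn + q. Substituting:
  pn + q = 3(p(n-1) + q) - 7n - 5.
Matching the n-coefficient: p = 3p - 7 ⇒ p = \frac{7}{2}.
Matching constants: q = -3p + 3q - 5 ⇒ q = \frac{31}{4}.
General: u(n) = A·(3)^n + \frac{7 n}{2} + \frac{31}{4}.
Apply u(0) = -4: A + \frac{31}{4} = -4 ⇒ A = - \frac{47}{4}.
So u(n) = - \frac{47 \cdot 3^{n}}{4} + \frac{7 n}{2} + \frac{31}{4}.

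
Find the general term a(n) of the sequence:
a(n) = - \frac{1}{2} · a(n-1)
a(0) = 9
Pure geometric recurrence with ratio - \frac{1}{2}.
By induction a(n) = a(0) · (- \frac{1}{2})^n = 9 \left(- \frac{1}{2}\right)^{n}.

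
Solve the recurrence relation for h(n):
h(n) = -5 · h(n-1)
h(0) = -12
Pure geometric recurrence with ratio -5.
By induction h(n) = h(0) · (-5)^n = - 12 \left(-5\right)^{n}.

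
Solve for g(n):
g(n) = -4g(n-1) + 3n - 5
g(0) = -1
First-order linear with linear forcing.
Homogeneous solution: g_h(n) = A·(-4)^n.
Try particular g_p(n) = pn + q. Substituting:
  pn + q = -4(p(n-1) + q) + 3n - 5.
Matching the n-coefficient: p = -4p + 3 ⇒ p = \frac{3}{5}.
Matching constants: q = 4p - 4q - 5 ⇒ q = - \frac{13}{25}.
General: g(n) = A·(-4)^n + \frac{3 n}{5} - \frac{13}{25}.
Apply g(0) = -1: A - \frac{13}{25} = -1 ⇒ A = - \frac{12}{25}.
So g(n) = - \frac{12 \left(-4\right)^{n}}{25} + \frac{3 n}{5} - \frac{13}{25}.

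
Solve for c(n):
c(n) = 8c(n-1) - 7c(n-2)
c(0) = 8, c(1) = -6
Characteristic equation: x² - 8x + 7 = 0, which factors as (x - (7))(x - (1)) = 0.
Roots r₁ = 7, r₂ = 1 (distinct).
General solution: c(n) = A·(7)^n + B·(1)^n.
From c(0) = 8: A + B = 8.
From c(1) = -6: 7A + B = -6.
Solving: A = - \frac{7}{3}, B = \frac{31}{3}.
So c(n) = \frac{31}{3} - \frac{7 \cdot 7^{n}}{3}.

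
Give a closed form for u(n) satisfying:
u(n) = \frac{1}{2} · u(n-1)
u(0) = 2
Pure geometric recurrence with ratio \frac{1}{2}.
By induction u(n) = u(0) · (\frac{1}{2})^n = 2 \cdot 2^{- n}.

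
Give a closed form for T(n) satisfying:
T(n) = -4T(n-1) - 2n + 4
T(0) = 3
First-order linear with linear forcing.
Homogeneous solution: T_h(n) = A·(-4)^n.
Try particular T_p(n) = pn + q. Substituting:
  pn + q = -4(p(n-1) + q) - 2n + 4.
Matching the n-coefficient: p = -4p - 2 ⇒ p = - \frac{2}{5}.
Matching constants: q = 4p - 4q + 4 ⇒ q = \frac{12}{25}.
General: T(n) = A·(-4)^n - \frac{2 n}{5} + \frac{12}{25}.
Apply T(0) = 3: A + \frac{12}{25} = 3 ⇒ A = \frac{63}{25}.
So T(n) = \frac{63 \left(-4\right)^{n}}{25} - \frac{2 n}{5} + \frac{12}{25}.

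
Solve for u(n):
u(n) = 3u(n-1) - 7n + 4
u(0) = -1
First-order linear with linear forcing.
Homogeneous solution: u_h(n) = A·(3)^n.
Try particular u_p(n) = pn + q. Substituting:
  pn + q = 3(p(n-1) + q) - 7n + 4.
Matching the n-coefficient: p = 3p - 7 ⇒ p = \frac{7}{2}.
Matching constants: q = -3p + 3q + 4 ⇒ q = \frac{13}{4}.
General: u(n) = A·(3)^n + \frac{7 n}{2} + \frac{13}{4}.
Apply u(0) = -1: A + \frac{13}{4} = -1 ⇒ A = - \frac{17}{4}.
So u(n) = - \frac{17 \cdot 3^{n}}{4} + \frac{7 n}{2} + \frac{13}{4}.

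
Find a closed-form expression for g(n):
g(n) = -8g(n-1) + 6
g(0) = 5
First-order linear non-homogeneous.
Homogeneous solution: g_h(n) = A·(-8)^n.
Try constant particular solution g_p = K: K = -8K + 6 ⇒ K = \frac{2}{3}.
General: g(n) = A·(-8)^n + \frac{2}{3}.
Apply g(0) = 5: A + \frac{2}{3} = 5 ⇒ A = \frac{13}{3}.
So g(n) = \frac{13 \left(-8\right)^{n}}{3} + \frac{2}{3}.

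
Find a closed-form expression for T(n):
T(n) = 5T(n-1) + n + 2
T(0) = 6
First-order linear with linear forcing.
Homogeneous solution: T_h(n) = A·(5)^n.
Try particular T_p(n) = pn + q. Substituting:
  pn + q = 5(p(n-1) + q) + n + 2.
Matching the n-coefficient: p = 5p + 1 ⇒ p = - \frac{1}{4}.
Matching constants: q = -5p + 5q + 2 ⇒ q = - \frac{13}{16}.
General: T(n) = A·(5)^n - \frac{n}{4} - \frac{13}{16}.
Apply T(0) = 6: A - \frac{13}{16} = 6 ⇒ A = \frac{109}{16}.
So T(n) = \frac{109 \cdot 5^{n}}{16} - \frac{n}{4} - \frac{13}{16}.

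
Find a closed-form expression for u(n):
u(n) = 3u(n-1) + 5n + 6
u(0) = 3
First-order linear with linear forcing.
Homogeneous solution: u_h(n) = A·(3)^n.
Try particular u_p(n) = pn + q. Substituting:
  pn + q = 3(p(n-1) + q) + 5n + 6.
Matching the n-coefficient: p = 3p + 5 ⇒ p = - \frac{5}{2}.
Matching constants: q = -3p + 3q + 6 ⇒ q = - \frac{27}{4}.
General: u(n) = A·(3)^n - \frac{5 n}{2} - \frac{27}{4}.
Apply u(0) = 3: A - \frac{27}{4} = 3 ⇒ A = \frac{39}{4}.
So u(n) = \frac{39 \cdot 3^{n}}{4} - \frac{5 n}{2} - \frac{27}{4}.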